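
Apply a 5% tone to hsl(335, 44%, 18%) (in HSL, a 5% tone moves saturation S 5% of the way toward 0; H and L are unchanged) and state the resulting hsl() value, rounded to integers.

hsl(335, 42%, 18%)

S moves 5% from 44 toward 0: 44 − 2.2 = 41.8 → 42.
H and L are unchanged.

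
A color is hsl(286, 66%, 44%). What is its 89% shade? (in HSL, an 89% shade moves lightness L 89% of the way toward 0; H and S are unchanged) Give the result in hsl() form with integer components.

hsl(286, 66%, 5%)

L moves 89% from 44 toward 0: 44 − 39.16 = 4.84 → 5.
H and S are unchanged.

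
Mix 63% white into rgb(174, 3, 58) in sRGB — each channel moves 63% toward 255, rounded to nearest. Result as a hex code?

Lerp each channel 63% toward 255:
  R: 174 + 0.63×(255−174) = 174 + 51.03 = 225.03 → 225
  G: 3 + 158.76 = 161.76 → 162
  B: 58 + 124.11 = 182.11 → 182
rgb(225, 162, 182) = #e1a2b6.

#e1a2b6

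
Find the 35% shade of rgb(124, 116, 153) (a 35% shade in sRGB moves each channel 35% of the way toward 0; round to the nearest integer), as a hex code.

Lerp each channel 35% toward 0:
  R: 124 + 0.35×(0−124) = 124 − 43.4 = 80.6 → 81
  G: 116 + 0.35×(0−116) = 116 − 40.6 = 75.4 → 75
  B: 153 + 0.35×(0−153) = 153 − 53.55 = 99.45 → 99
rgb(81, 75, 99) = #514b63.

#514b63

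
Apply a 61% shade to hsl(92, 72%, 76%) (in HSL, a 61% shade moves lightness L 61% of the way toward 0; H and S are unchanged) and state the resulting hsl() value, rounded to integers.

L moves 61% from 76 toward 0: 76 − 46.36 = 29.64 → 30.
H and S are unchanged.

hsl(92, 72%, 30%)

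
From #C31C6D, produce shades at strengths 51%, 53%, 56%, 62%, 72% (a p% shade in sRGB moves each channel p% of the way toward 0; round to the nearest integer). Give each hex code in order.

#600E35, #5C0D33, #560C30, #4A0B29, #37081F

#C31C6D is rgb(195, 28, 109).
51%: (195 − 99.45 = 95.55→96, 28 − 14.28 = 13.72→14, 109 − 55.59 = 53.41→53) → #600E35
53%: (195 − 103.35 = 91.65→92, 28 − 14.84 = 13.16→13, 109 − 57.77 = 51.23→51) → #5C0D33
56%: (195 − 109.2 = 85.8→86, 28 − 15.68 = 12.32→12, 109 − 61.04 = 47.96→48) → #560C30
62%: (195 − 120.9 = 74.1→74, 28 − 17.36 = 10.64→11, 109 − 67.58 = 41.42→41) → #4A0B29
72%: (195 − 140.4 = 54.6→55, 28 − 20.16 = 7.84→8, 109 − 78.48 = 30.52→31) → #37081F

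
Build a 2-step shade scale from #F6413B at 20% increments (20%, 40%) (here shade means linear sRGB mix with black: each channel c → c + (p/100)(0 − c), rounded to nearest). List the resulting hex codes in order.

#F6413B is rgb(246, 65, 59).
20%: (246 − 49.2 = 196.8→197, 65 − 13 = 52→52, 59 − 11.8 = 47.2→47) → #C5342F
40%: (246 − 98.4 = 147.6→148, 65 − 26 = 39→39, 59 − 23.6 = 35.4→35) → #942723

#C5342F, #942723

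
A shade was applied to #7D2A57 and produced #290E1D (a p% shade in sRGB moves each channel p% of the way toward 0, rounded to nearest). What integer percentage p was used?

67%

#7D2A57 is rgb(125, 42, 87); #290E1D is rgb(41, 14, 29).
On the R channel (widest range): 41 ≈ 125 + (p/100)(0 − 125), so p ≈ 100×(41 − 125)/(0 − 125) = -8400/-125 = 67.20.
p = 67 reproduces all three channels after rounding.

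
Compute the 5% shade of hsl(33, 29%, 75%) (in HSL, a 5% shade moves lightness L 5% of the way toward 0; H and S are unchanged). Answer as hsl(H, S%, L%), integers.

L moves 5% from 75 toward 0: 75 − 3.75 = 71.25 → 71.
H and S are unchanged.

hsl(33, 29%, 71%)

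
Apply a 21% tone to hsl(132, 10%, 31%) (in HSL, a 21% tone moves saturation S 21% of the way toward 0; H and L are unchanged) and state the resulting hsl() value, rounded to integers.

hsl(132, 8%, 31%)

S moves 21% from 10 toward 0: 10 − 2.1 = 7.9 → 8.
H and L are unchanged.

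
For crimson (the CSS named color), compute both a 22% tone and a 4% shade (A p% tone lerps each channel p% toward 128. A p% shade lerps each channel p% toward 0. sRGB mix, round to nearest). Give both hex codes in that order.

CSS crimson is rgb(220, 20, 60).
22% tone:
  R: 220 + 0.22×(128−220) = 220 − 20.24 = 199.76 → 200
  G: 20 + 23.76 = 43.76 → 44
  B: 60 + 0.22×(128−60) = 60 + 14.96 = 74.96 → 75
  → #C82C4B
4% shade:
  R: 220 + 0.04×(0−220) = 220 − 8.8 = 211.2 → 211
  G: 20 + 0.04×(0−20) = 20 − 0.8 = 19.2 → 19
  B: 60 + 0.04×(0−60) = 60 − 2.4 = 57.6 → 58
  → #D3133A

#C82C4B, #D3133A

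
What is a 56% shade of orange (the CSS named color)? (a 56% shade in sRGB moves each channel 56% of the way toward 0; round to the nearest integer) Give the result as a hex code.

#704900

CSS orange is rgb(255, 165, 0).
Lerp each channel 56% toward 0:
  R: 255 − 142.8 = 112.2 → 112
  G: 165 − 92.4 = 72.6 → 73
  B: 0 + 0.56×(0−0) = 0 + 0 = 0 → 0
rgb(112, 73, 0) = #704900.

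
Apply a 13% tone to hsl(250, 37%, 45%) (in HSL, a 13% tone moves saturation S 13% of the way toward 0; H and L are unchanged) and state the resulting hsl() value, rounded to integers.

hsl(250, 32%, 45%)

S moves 13% from 37 toward 0: 37 − 4.81 = 32.19 → 32.
H and L are unchanged.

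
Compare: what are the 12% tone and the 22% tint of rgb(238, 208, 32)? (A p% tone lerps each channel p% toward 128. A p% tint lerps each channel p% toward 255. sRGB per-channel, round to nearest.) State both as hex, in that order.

12% tone:
  R: 238 + 0.12×(128−238) = 238 − 13.2 = 224.8 → 225
  G: 208 + 0.12×(128−208) = 208 − 9.6 = 198.4 → 198
  B: 32 + 11.52 = 43.52 → 44
  → #E1C62C
22% tint:
  R: 238 + 3.74 = 241.74 → 242
  G: 208 + 10.34 = 218.34 → 218
  B: 32 + 49.06 = 81.06 → 81
  → #F2DA51

#E1C62C, #F2DA51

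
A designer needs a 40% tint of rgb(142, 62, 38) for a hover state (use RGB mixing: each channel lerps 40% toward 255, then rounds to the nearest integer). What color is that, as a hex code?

Per channel, c → c + 0.4(255 − c):
  R: 142 + 45.2 = 187.2 → 187
  G: 62 + 0.4×(255−62) = 62 + 77.2 = 139.2 → 139
  B: 38 + 86.8 = 124.8 → 125
rgb(187, 139, 125) = #bb8b7d.

#bb8b7d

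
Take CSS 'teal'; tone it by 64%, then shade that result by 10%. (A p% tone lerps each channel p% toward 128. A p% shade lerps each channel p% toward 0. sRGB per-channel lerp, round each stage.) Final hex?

CSS teal is rgb(0, 128, 128).
A 64% tone moves each channel 64% toward 128:
  R: 0 + 0.64×(128−0) = 0 + 81.92 = 81.92 → 82
  G: 128 + 0 = 128 → 128
  B: 128 + 0 = 128 → 128
After the tone: rgb(82, 128, 128) = #528080.
A 10% shade moves each channel 10% toward 0:
  R: 82 − 8.2 = 73.8 → 74
  G: 128 + 0.1×(0−128) = 128 − 12.8 = 115.2 → 115
  B: 128 − 12.8 = 115.2 → 115
rgb(74, 115, 115) = #4A7373.

#4A7373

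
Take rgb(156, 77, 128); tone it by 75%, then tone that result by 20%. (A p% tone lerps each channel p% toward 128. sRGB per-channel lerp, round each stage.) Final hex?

Per channel, c → c + 0.75(128 − c):
  R: 156 − 21 = 135 → 135
  G: 77 + 0.75×(128−77) = 77 + 38.25 = 115.25 → 115
  B: 128 + 0.75×(128−128) = 128 + 0 = 128 → 128
After the tone: rgb(135, 115, 128) = #877380.
Lerp each channel 20% toward 128:
  R: 135 + 0.2×(128−135) = 135 − 1.4 = 133.6 → 134
  G: 115 + 2.6 = 117.6 → 118
  B: 128 + 0.2×(128−128) = 128 + 0 = 128 → 128
rgb(134, 118, 128) = #867680.

#867680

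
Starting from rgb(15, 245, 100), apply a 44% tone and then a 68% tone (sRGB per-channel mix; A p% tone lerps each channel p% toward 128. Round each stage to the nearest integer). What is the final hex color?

Lerp each channel 44% toward 128:
  R: 15 + 49.72 = 64.72 → 65
  G: 245 + 0.44×(128−245) = 245 − 51.48 = 193.52 → 194
  B: 100 + 0.44×(128−100) = 100 + 12.32 = 112.32 → 112
After the tone: rgb(65, 194, 112) = #41C270.
Lerp each channel 68% toward 128:
  R: 65 + 42.84 = 107.84 → 108
  G: 194 + 0.68×(128−194) = 194 − 44.88 = 149.12 → 149
  B: 112 + 0.68×(128−112) = 112 + 10.88 = 122.88 → 123
rgb(108, 149, 123) = #6C957B.

#6C957B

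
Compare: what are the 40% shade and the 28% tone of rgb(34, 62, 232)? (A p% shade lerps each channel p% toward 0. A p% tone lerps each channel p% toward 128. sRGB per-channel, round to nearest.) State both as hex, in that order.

40% shade:
  R: 34 + 0.4×(0−34) = 34 − 13.6 = 20.4 → 20
  G: 62 − 24.8 = 37.2 → 37
  B: 232 + 0.4×(0−232) = 232 − 92.8 = 139.2 → 139
  → #14258B
28% tone:
  R: 34 + 0.28×(128−34) = 34 + 26.32 = 60.32 → 60
  G: 62 + 0.28×(128−62) = 62 + 18.48 = 80.48 → 80
  B: 232 + 0.28×(128−232) = 232 − 29.12 = 202.88 → 203
  → #3C50CB

#14258B, #3C50CB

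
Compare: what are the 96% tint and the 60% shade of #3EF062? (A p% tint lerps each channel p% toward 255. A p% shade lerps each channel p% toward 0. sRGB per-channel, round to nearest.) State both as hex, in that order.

#F7FEF9, #196027

#3EF062 is rgb(62, 240, 98).
96% tint:
  R: 62 + 0.96×(255−62) = 62 + 185.28 = 247.28 → 247
  G: 240 + 0.96×(255−240) = 240 + 14.4 = 254.4 → 254
  B: 98 + 150.72 = 248.72 → 249
  → #F7FEF9
60% shade:
  R: 62 + 0.6×(0−62) = 62 − 37.2 = 24.8 → 25
  G: 240 + 0.6×(0−240) = 240 − 144 = 96 → 96
  B: 98 + 0.6×(0−98) = 98 − 58.8 = 39.2 → 39
  → #196027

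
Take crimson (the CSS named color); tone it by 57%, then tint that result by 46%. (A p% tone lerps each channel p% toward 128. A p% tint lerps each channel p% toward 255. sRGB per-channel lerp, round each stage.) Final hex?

CSS crimson is rgb(220, 20, 60).
Per channel, c → c + 0.57(128 − c):
  R: 220 + 0.57×(128−220) = 220 − 52.44 = 167.56 → 168
  G: 20 + 0.57×(128−20) = 20 + 61.56 = 81.56 → 82
  B: 60 + 38.76 = 98.76 → 99
After the tone: rgb(168, 82, 99) = #A85263.
A 46% tint moves each channel 46% toward 255:
  R: 168 + 0.46×(255−168) = 168 + 40.02 = 208.02 → 208
  G: 82 + 0.46×(255−82) = 82 + 79.58 = 161.58 → 162
  B: 99 + 71.76 = 170.76 → 171
rgb(208, 162, 171) = #D0A2AB.

#D0A2AB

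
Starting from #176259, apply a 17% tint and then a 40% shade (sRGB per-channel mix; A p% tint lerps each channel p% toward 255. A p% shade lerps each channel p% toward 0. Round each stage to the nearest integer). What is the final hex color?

#254b46

#176259 is rgb(23, 98, 89).
A 17% tint moves each channel 17% toward 255:
  R: 23 + 0.17×(255−23) = 23 + 39.44 = 62.44 → 62
  G: 98 + 26.69 = 124.69 → 125
  B: 89 + 0.17×(255−89) = 89 + 28.22 = 117.22 → 117
After the tint: rgb(62, 125, 117) = #3e7d75.
Per channel, c → c + 0.4(0 − c):
  R: 62 − 24.8 = 37.2 → 37
  G: 125 − 50 = 75 → 75
  B: 117 + 0.4×(0−117) = 117 − 46.8 = 70.2 → 70
rgb(37, 75, 70) = #254b46.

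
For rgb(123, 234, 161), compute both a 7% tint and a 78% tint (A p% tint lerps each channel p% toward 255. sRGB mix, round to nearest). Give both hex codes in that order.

#84eba8, #e2faea

7% tint:
  R: 123 + 0.07×(255−123) = 123 + 9.24 = 132.24 → 132
  G: 234 + 0.07×(255−234) = 234 + 1.47 = 235.47 → 235
  B: 161 + 6.58 = 167.58 → 168
  → #84eba8
78% tint:
  R: 123 + 0.78×(255−123) = 123 + 102.96 = 225.96 → 226
  G: 234 + 0.78×(255−234) = 234 + 16.38 = 250.38 → 250
  B: 161 + 73.32 = 234.32 → 234
  → #e2faea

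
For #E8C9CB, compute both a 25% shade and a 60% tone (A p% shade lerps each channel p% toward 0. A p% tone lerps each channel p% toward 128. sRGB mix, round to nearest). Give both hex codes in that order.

#E8C9CB is rgb(232, 201, 203).
25% shade:
  R: 232 + 0.25×(0−232) = 232 − 58 = 174 → 174
  G: 201 − 50.25 = 150.75 → 151
  B: 203 − 50.75 = 152.25 → 152
  → #AE9798
60% tone:
  R: 232 + 0.6×(128−232) = 232 − 62.4 = 169.6 → 170
  G: 201 − 43.8 = 157.2 → 157
  B: 203 − 45 = 158 → 158
  → #AA9D9E

#AE9798, #AA9D9E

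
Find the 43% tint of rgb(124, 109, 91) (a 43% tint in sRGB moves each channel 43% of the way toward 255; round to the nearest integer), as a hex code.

#b4aca2

Lerp each channel 43% toward 255:
  R: 124 + 0.43×(255−124) = 124 + 56.33 = 180.33 → 180
  G: 109 + 62.78 = 171.78 → 172
  B: 91 + 0.43×(255−91) = 91 + 70.52 = 161.52 → 162
rgb(180, 172, 162) = #b4aca2.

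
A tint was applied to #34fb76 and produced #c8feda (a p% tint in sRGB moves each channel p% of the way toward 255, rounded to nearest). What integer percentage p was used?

73%

#34fb76 is rgb(52, 251, 118); #c8feda is rgb(200, 254, 218).
On the R channel (widest range): 200 ≈ 52 + (p/100)(255 − 52), so p ≈ 100×(200 − 52)/(255 − 52) = 14800/203 = 72.91.
p = 73 reproduces all three channels after rounding.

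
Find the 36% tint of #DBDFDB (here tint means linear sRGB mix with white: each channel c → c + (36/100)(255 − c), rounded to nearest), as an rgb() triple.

#DBDFDB is rgb(219, 223, 219).
Lerp each channel 36% toward 255:
  R: 219 + 0.36×(255−219) = 219 + 12.96 = 231.96 → 232
  G: 223 + 11.52 = 234.52 → 235
  B: 219 + 12.96 = 231.96 → 232

rgb(232, 235, 232)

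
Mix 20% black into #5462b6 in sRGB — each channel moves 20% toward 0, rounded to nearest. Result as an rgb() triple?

rgb(67, 78, 146)

#5462b6 is rgb(84, 98, 182).
Lerp each channel 20% toward 0:
  R: 84 − 16.8 = 67.2 → 67
  G: 98 + 0.2×(0−98) = 98 − 19.6 = 78.4 → 78
  B: 182 + 0.2×(0−182) = 182 − 36.4 = 145.6 → 146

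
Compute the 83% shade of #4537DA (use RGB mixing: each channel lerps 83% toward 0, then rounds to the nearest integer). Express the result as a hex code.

#0C0925

#4537DA is rgb(69, 55, 218).
Lerp each channel 83% toward 0:
  R: 69 − 57.27 = 11.73 → 12
  G: 55 + 0.83×(0−55) = 55 − 45.65 = 9.35 → 9
  B: 218 − 180.94 = 37.06 → 37
rgb(12, 9, 37) = #0C0925.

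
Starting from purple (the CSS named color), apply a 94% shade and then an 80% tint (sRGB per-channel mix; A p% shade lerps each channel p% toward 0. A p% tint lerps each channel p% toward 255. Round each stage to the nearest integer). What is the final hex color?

#ceccce

CSS purple is rgb(128, 0, 128).
Lerp each channel 94% toward 0:
  R: 128 + 0.94×(0−128) = 128 − 120.32 = 7.68 → 8
  G: 0 + 0.94×(0−0) = 0 + 0 = 0 → 0
  B: 128 − 120.32 = 7.68 → 8
After the shade: rgb(8, 0, 8) = #080008.
Lerp each channel 80% toward 255:
  R: 8 + 0.8×(255−8) = 8 + 197.6 = 205.6 → 206
  G: 0 + 0.8×(255−0) = 0 + 204 = 204 → 204
  B: 8 + 0.8×(255−8) = 8 + 197.6 = 205.6 → 206
rgb(206, 204, 206) = #ceccce.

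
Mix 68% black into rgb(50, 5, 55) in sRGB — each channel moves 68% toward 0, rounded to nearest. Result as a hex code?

#100212

Per channel, c → c + 0.68(0 − c):
  R: 50 + 0.68×(0−50) = 50 − 34 = 16 → 16
  G: 5 − 3.4 = 1.6 → 2
  B: 55 + 0.68×(0−55) = 55 − 37.4 = 17.6 → 18
rgb(16, 2, 18) = #100212.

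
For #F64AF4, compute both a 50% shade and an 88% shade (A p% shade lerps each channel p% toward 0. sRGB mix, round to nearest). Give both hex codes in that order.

#F64AF4 is rgb(246, 74, 244).
50% shade:
  R: 246 + 0.5×(0−246) = 246 − 123 = 123 → 123
  G: 74 + 0.5×(0−74) = 74 − 37 = 37 → 37
  B: 244 + 0.5×(0−244) = 244 − 122 = 122 → 122
  → #7B257A
88% shade:
  R: 246 + 0.88×(0−246) = 246 − 216.48 = 29.52 → 30
  G: 74 + 0.88×(0−74) = 74 − 65.12 = 8.88 → 9
  B: 244 + 0.88×(0−244) = 244 − 214.72 = 29.28 → 29
  → #1E091D

#7B257A, #1E091D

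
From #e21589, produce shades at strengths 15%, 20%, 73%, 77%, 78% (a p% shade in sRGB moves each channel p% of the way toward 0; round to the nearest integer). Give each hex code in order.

#e21589 is rgb(226, 21, 137).
15%: (226 − 33.9 = 192.1→192, 21 − 3.15 = 17.85→18, 137 − 20.55 = 116.45→116) → #c01274
20%: (226 − 45.2 = 180.8→181, 21 − 4.2 = 16.8→17, 137 − 27.4 = 109.6→110) → #b5116e
73%: (226 − 164.98 = 61.02→61, 21 − 15.33 = 5.67→6, 137 − 100.01 = 36.99→37) → #3d0625
77%: (226 − 174.02 = 51.98→52, 21 − 16.17 = 4.83→5, 137 − 105.49 = 31.51→32) → #340520
78%: (226 − 176.28 = 49.72→50, 21 − 16.38 = 4.62→5, 137 − 106.86 = 30.14→30) → #32051e

#c01274, #b5116e, #3d0625, #340520, #32051e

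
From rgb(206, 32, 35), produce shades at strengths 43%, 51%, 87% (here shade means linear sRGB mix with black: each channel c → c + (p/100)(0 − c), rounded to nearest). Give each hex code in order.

#751214, #651011, #1b0405

43%: (206 − 88.58 = 117.42→117, 32 − 13.76 = 18.24→18, 35 − 15.05 = 19.95→20) → #751214
51%: (206 − 105.06 = 100.94→101, 32 − 16.32 = 15.68→16, 35 − 17.85 = 17.15→17) → #651011
87%: (206 − 179.22 = 26.78→27, 32 − 27.84 = 4.16→4, 35 − 30.45 = 4.55→5) → #1b0405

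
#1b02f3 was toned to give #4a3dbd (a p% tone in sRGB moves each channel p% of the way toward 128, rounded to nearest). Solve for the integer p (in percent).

#1b02f3 is rgb(27, 2, 243); #4a3dbd is rgb(74, 61, 189).
On the G channel (widest range): 61 ≈ 2 + (p/100)(128 − 2), so p ≈ 100×(61 − 2)/(128 − 2) = 5900/126 = 46.83.
p = 47 reproduces all three channels after rounding.

47%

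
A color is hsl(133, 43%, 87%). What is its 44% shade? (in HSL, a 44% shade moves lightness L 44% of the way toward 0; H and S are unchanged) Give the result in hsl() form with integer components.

hsl(133, 43%, 49%)

L moves 44% from 87 toward 0: 87 − 38.28 = 48.72 → 49.
H and S are unchanged.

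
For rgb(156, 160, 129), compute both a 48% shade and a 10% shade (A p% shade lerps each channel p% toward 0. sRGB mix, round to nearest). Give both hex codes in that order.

#515343, #8c9074

48% shade:
  R: 156 + 0.48×(0−156) = 156 − 74.88 = 81.12 → 81
  G: 160 − 76.8 = 83.2 → 83
  B: 129 + 0.48×(0−129) = 129 − 61.92 = 67.08 → 67
  → #515343
10% shade:
  R: 156 − 15.6 = 140.4 → 140
  G: 160 − 16 = 144 → 144
  B: 129 + 0.1×(0−129) = 129 − 12.9 = 116.1 → 116
  → #8c9074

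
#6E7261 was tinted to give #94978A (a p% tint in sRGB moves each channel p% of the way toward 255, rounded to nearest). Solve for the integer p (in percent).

26%

#6E7261 is rgb(110, 114, 97); #94978A is rgb(148, 151, 138).
On the B channel (widest range): 138 ≈ 97 + (p/100)(255 − 97), so p ≈ 100×(138 − 97)/(255 − 97) = 4100/158 = 25.95.
p = 26 reproduces all three channels after rounding.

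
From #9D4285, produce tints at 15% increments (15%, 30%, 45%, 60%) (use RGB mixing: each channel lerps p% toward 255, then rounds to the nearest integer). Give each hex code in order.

#9D4285 is rgb(157, 66, 133).
15%: (157 + 14.7 = 171.7→172, 66 + 28.35 = 94.35→94, 133 + 18.3 = 151.3→151) → #AC5E97
30%: (157 + 29.4 = 186.4→186, 66 + 56.7 = 122.7→123, 133 + 36.6 = 169.6→170) → #BA7BAA
45%: (157 + 44.1 = 201.1→201, 66 + 85.05 = 151.05→151, 133 + 54.9 = 187.9→188) → #C997BC
60%: (157 + 58.8 = 215.8→216, 66 + 113.4 = 179.4→179, 133 + 73.2 = 206.2→206) → #D8B3CE

#AC5E97, #BA7BAA, #C997BC, #D8B3CE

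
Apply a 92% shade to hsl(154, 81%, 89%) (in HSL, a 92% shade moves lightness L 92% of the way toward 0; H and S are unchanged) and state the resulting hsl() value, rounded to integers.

hsl(154, 81%, 7%)

L moves 92% from 89 toward 0: 89 − 81.88 = 7.12 → 7.
H and S are unchanged.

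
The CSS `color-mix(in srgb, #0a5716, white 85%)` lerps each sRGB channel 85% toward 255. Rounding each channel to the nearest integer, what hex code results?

#dae6dc

#0a5716 is rgb(10, 87, 22).
Lerp each channel 85% toward 255:
  R: 10 + 208.25 = 218.25 → 218
  G: 87 + 142.8 = 229.8 → 230
  B: 22 + 0.85×(255−22) = 22 + 198.05 = 220.05 → 220
rgb(218, 230, 220) = #dae6dc.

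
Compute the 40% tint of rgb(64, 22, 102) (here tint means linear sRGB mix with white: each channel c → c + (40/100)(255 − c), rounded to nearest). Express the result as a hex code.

A 40% tint moves each channel 40% toward 255:
  R: 64 + 76.4 = 140.4 → 140
  G: 22 + 0.4×(255−22) = 22 + 93.2 = 115.2 → 115
  B: 102 + 61.2 = 163.2 → 163
rgb(140, 115, 163) = #8C73A3.

#8C73A3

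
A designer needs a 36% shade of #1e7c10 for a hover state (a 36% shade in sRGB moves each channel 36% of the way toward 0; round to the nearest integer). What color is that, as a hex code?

#1e7c10 is rgb(30, 124, 16).
Lerp each channel 36% toward 0:
  R: 30 − 10.8 = 19.2 → 19
  G: 124 − 44.64 = 79.36 → 79
  B: 16 − 5.76 = 10.24 → 10
rgb(19, 79, 10) = #134f0a.

#134f0a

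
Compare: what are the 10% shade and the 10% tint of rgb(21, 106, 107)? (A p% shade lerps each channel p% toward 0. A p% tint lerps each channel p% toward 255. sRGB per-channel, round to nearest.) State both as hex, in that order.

#135f60, #2c797a

10% shade:
  R: 21 − 2.1 = 18.9 → 19
  G: 106 − 10.6 = 95.4 → 95
  B: 107 + 0.1×(0−107) = 107 − 10.7 = 96.3 → 96
  → #135f60
10% tint:
  R: 21 + 0.1×(255−21) = 21 + 23.4 = 44.4 → 44
  G: 106 + 0.1×(255−106) = 106 + 14.9 = 120.9 → 121
  B: 107 + 0.1×(255−107) = 107 + 14.8 = 121.8 → 122
  → #2c797a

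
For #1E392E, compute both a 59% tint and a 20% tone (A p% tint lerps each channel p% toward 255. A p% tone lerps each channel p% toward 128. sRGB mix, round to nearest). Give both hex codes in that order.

#1E392E is rgb(30, 57, 46).
59% tint:
  R: 30 + 132.75 = 162.75 → 163
  G: 57 + 0.59×(255−57) = 57 + 116.82 = 173.82 → 174
  B: 46 + 123.31 = 169.31 → 169
  → #A3AEA9
20% tone:
  R: 30 + 19.6 = 49.6 → 50
  G: 57 + 14.2 = 71.2 → 71
  B: 46 + 0.2×(128−46) = 46 + 16.4 = 62.4 → 62
  → #32473E

#A3AEA9, #32473E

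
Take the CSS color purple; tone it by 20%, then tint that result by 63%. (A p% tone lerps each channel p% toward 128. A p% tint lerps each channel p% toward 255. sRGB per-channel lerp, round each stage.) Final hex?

#D0AAD0

CSS purple is rgb(128, 0, 128).
Per channel, c → c + 0.2(128 − c):
  R: 128 + 0.2×(128−128) = 128 + 0 = 128 → 128
  G: 0 + 25.6 = 25.6 → 26
  B: 128 + 0.2×(128−128) = 128 + 0 = 128 → 128
After the tone: rgb(128, 26, 128) = #801A80.
A 63% tint moves each channel 63% toward 255:
  R: 128 + 0.63×(255−128) = 128 + 80.01 = 208.01 → 208
  G: 26 + 144.27 = 170.27 → 170
  B: 128 + 80.01 = 208.01 → 208
rgb(208, 170, 208) = #D0AAD0.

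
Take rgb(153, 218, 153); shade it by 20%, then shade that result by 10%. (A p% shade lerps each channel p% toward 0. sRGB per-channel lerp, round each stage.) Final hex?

#6E9D6E

Lerp each channel 20% toward 0:
  R: 153 + 0.2×(0−153) = 153 − 30.6 = 122.4 → 122
  G: 218 + 0.2×(0−218) = 218 − 43.6 = 174.4 → 174
  B: 153 + 0.2×(0−153) = 153 − 30.6 = 122.4 → 122
After the shade: rgb(122, 174, 122) = #7AAE7A.
Lerp each channel 10% toward 0:
  R: 122 + 0.1×(0−122) = 122 − 12.2 = 109.8 → 110
  G: 174 − 17.4 = 156.6 → 157
  B: 122 + 0.1×(0−122) = 122 − 12.2 = 109.8 → 110
rgb(110, 157, 110) = #6E9D6E.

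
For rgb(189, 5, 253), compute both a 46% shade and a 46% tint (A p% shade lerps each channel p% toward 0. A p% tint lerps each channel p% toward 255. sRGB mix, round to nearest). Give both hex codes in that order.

46% shade:
  R: 189 + 0.46×(0−189) = 189 − 86.94 = 102.06 → 102
  G: 5 + 0.46×(0−5) = 5 − 2.3 = 2.7 → 3
  B: 253 − 116.38 = 136.62 → 137
  → #660389
46% tint:
  R: 189 + 30.36 = 219.36 → 219
  G: 5 + 0.46×(255−5) = 5 + 115 = 120 → 120
  B: 253 + 0.46×(255−253) = 253 + 0.92 = 253.92 → 254
  → #DB78FE

#660389, #DB78FE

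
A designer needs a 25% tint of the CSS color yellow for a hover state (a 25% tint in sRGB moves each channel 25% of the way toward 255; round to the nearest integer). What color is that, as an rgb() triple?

rgb(255, 255, 64)

CSS yellow is rgb(255, 255, 0).
Per channel, c → c + 0.25(255 − c):
  R: 255 + 0 = 255 → 255
  G: 255 + 0 = 255 → 255
  B: 0 + 0.25×(255−0) = 0 + 63.75 = 63.75 → 64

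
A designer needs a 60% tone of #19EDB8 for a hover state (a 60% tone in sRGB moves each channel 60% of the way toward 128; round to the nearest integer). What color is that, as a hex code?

#19EDB8 is rgb(25, 237, 184).
A 60% tone moves each channel 60% toward 128:
  R: 25 + 61.8 = 86.8 → 87
  G: 237 + 0.6×(128−237) = 237 − 65.4 = 171.6 → 172
  B: 184 − 33.6 = 150.4 → 150
rgb(87, 172, 150) = #57AC96.

#57AC96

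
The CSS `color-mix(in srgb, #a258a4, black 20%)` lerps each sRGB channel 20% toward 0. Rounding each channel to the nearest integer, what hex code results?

#a258a4 is rgb(162, 88, 164).
A 20% shade moves each channel 20% toward 0:
  R: 162 − 32.4 = 129.6 → 130
  G: 88 − 17.6 = 70.4 → 70
  B: 164 − 32.8 = 131.2 → 131
rgb(130, 70, 131) = #824683.

#824683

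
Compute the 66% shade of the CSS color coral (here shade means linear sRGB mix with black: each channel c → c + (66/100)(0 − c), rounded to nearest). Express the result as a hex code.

#572B1B

CSS coral is rgb(255, 127, 80).
Per channel, c → c + 0.66(0 − c):
  R: 255 + 0.66×(0−255) = 255 − 168.3 = 86.7 → 87
  G: 127 + 0.66×(0−127) = 127 − 83.82 = 43.18 → 43
  B: 80 − 52.8 = 27.2 → 27
rgb(87, 43, 27) = #572B1B.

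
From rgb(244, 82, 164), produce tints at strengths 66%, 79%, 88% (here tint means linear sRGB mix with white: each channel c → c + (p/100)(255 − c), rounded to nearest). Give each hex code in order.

#fbc4e0, #fddbec, #feeaf4

66%: (244 + 7.26 = 251.26→251, 82 + 114.18 = 196.18→196, 164 + 60.06 = 224.06→224) → #fbc4e0
79%: (244 + 8.69 = 252.69→253, 82 + 136.67 = 218.67→219, 164 + 71.89 = 235.89→236) → #fddbec
88%: (244 + 9.68 = 253.68→254, 82 + 152.24 = 234.24→234, 164 + 80.08 = 244.08→244) → #feeaf4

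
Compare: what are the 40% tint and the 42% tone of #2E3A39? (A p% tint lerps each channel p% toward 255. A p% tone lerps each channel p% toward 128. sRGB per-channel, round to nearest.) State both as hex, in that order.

#828988, #505757

#2E3A39 is rgb(46, 58, 57).
40% tint:
  R: 46 + 83.6 = 129.6 → 130
  G: 58 + 0.4×(255−58) = 58 + 78.8 = 136.8 → 137
  B: 57 + 79.2 = 136.2 → 136
  → #828988
42% tone:
  R: 46 + 34.44 = 80.44 → 80
  G: 58 + 29.4 = 87.4 → 87
  B: 57 + 0.42×(128−57) = 57 + 29.82 = 86.82 → 87
  → #505757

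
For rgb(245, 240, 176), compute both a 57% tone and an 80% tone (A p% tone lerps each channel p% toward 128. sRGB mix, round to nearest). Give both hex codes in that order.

#b2b095, #97968a

57% tone:
  R: 245 + 0.57×(128−245) = 245 − 66.69 = 178.31 → 178
  G: 240 + 0.57×(128−240) = 240 − 63.84 = 176.16 → 176
  B: 176 − 27.36 = 148.64 → 149
  → #b2b095
80% tone:
  R: 245 − 93.6 = 151.4 → 151
  G: 240 − 89.6 = 150.4 → 150
  B: 176 + 0.8×(128−176) = 176 − 38.4 = 137.6 → 138
  → #97968a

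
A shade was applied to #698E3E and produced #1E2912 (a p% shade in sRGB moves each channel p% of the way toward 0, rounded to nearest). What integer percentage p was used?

#698E3E is rgb(105, 142, 62); #1E2912 is rgb(30, 41, 18).
On the G channel (widest range): 41 ≈ 142 + (p/100)(0 − 142), so p ≈ 100×(41 − 142)/(0 − 142) = -10100/-142 = 71.13.
p = 71 reproduces all three channels after rounding.

71%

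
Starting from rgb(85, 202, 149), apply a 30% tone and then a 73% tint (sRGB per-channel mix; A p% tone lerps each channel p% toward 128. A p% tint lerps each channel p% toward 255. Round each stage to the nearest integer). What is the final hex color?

#D5EBE1

Per channel, c → c + 0.3(128 − c):
  R: 85 + 12.9 = 97.9 → 98
  G: 202 − 22.2 = 179.8 → 180
  B: 149 + 0.3×(128−149) = 149 − 6.3 = 142.7 → 143
After the tone: rgb(98, 180, 143) = #62B48F.
Per channel, c → c + 0.73(255 − c):
  R: 98 + 114.61 = 212.61 → 213
  G: 180 + 54.75 = 234.75 → 235
  B: 143 + 0.73×(255−143) = 143 + 81.76 = 224.76 → 225
rgb(213, 235, 225) = #D5EBE1.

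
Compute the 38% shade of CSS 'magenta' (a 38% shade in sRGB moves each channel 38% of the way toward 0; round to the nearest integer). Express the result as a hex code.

CSS magenta is rgb(255, 0, 255).
A 38% shade moves each channel 38% toward 0:
  R: 255 − 96.9 = 158.1 → 158
  G: 0 + 0 = 0 → 0
  B: 255 + 0.38×(0−255) = 255 − 96.9 = 158.1 → 158
rgb(158, 0, 158) = #9e009e.

#9e009e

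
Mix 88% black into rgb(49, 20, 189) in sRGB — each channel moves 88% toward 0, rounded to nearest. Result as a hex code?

#060217

An 88% shade moves each channel 88% toward 0:
  R: 49 + 0.88×(0−49) = 49 − 43.12 = 5.88 → 6
  G: 20 + 0.88×(0−20) = 20 − 17.6 = 2.4 → 2
  B: 189 − 166.32 = 22.68 → 23
rgb(6, 2, 23) = #060217.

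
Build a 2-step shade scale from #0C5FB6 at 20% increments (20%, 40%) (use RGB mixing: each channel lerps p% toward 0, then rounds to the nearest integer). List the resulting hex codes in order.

#0A4C92, #07396D

#0C5FB6 is rgb(12, 95, 182).
20%: (12 − 2.4 = 9.6→10, 95 − 19 = 76→76, 182 − 36.4 = 145.6→146) → #0A4C92
40%: (12 − 4.8 = 7.2→7, 95 − 38 = 57→57, 182 − 72.8 = 109.2→109) → #07396D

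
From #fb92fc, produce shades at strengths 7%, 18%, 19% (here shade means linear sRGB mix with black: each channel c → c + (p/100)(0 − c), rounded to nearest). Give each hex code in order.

#e988ea, #ce78cf, #cb76cc

#fb92fc is rgb(251, 146, 252).
7%: (251 − 17.57 = 233.43→233, 146 − 10.22 = 135.78→136, 252 − 17.64 = 234.36→234) → #e988ea
18%: (251 − 45.18 = 205.82→206, 146 − 26.28 = 119.72→120, 252 − 45.36 = 206.64→207) → #ce78cf
19%: (251 − 47.69 = 203.31→203, 146 − 27.74 = 118.26→118, 252 − 47.88 = 204.12→204) → #cb76cc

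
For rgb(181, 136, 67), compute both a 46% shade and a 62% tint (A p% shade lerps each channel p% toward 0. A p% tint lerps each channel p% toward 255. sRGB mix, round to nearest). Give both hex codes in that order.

#624924, #E3D2B8

46% shade:
  R: 181 + 0.46×(0−181) = 181 − 83.26 = 97.74 → 98
  G: 136 + 0.46×(0−136) = 136 − 62.56 = 73.44 → 73
  B: 67 + 0.46×(0−67) = 67 − 30.82 = 36.18 → 36
  → #624924
62% tint:
  R: 181 + 45.88 = 226.88 → 227
  G: 136 + 0.62×(255−136) = 136 + 73.78 = 209.78 → 210
  B: 67 + 116.56 = 183.56 → 184
  → #E3D2B8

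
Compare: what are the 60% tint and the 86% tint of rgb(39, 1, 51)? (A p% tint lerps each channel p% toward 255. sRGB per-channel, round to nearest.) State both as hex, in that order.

#A999AD, #E1DBE2

60% tint:
  R: 39 + 129.6 = 168.6 → 169
  G: 1 + 0.6×(255−1) = 1 + 152.4 = 153.4 → 153
  B: 51 + 122.4 = 173.4 → 173
  → #A999AD
86% tint:
  R: 39 + 185.76 = 224.76 → 225
  G: 1 + 0.86×(255−1) = 1 + 218.44 = 219.44 → 219
  B: 51 + 175.44 = 226.44 → 226
  → #E1DBE2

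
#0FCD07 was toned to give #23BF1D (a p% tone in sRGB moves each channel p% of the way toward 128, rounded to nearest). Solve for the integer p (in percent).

#0FCD07 is rgb(15, 205, 7); #23BF1D is rgb(35, 191, 29).
On the B channel (widest range): 29 ≈ 7 + (p/100)(128 − 7), so p ≈ 100×(29 − 7)/(128 − 7) = 2200/121 = 18.18.
p = 18 reproduces all three channels after rounding.

18%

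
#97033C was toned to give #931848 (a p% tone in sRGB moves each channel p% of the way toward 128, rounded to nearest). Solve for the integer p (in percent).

17%

#97033C is rgb(151, 3, 60); #931848 is rgb(147, 24, 72).
On the G channel (widest range): 24 ≈ 3 + (p/100)(128 − 3), so p ≈ 100×(24 − 3)/(128 − 3) = 2100/125 = 16.80.
p = 17 reproduces all three channels after rounding.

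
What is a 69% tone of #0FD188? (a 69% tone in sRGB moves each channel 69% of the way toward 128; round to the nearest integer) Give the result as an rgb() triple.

rgb(93, 153, 130)

#0FD188 is rgb(15, 209, 136).
Lerp each channel 69% toward 128:
  R: 15 + 77.97 = 92.97 → 93
  G: 209 + 0.69×(128−209) = 209 − 55.89 = 153.11 → 153
  B: 136 + 0.69×(128−136) = 136 − 5.52 = 130.48 → 130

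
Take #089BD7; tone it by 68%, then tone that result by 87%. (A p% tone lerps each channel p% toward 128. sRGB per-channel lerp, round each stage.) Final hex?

#7B8184

#089BD7 is rgb(8, 155, 215).
A 68% tone moves each channel 68% toward 128:
  R: 8 + 0.68×(128−8) = 8 + 81.6 = 89.6 → 90
  G: 155 + 0.68×(128−155) = 155 − 18.36 = 136.64 → 137
  B: 215 − 59.16 = 155.84 → 156
After the tone: rgb(90, 137, 156) = #5A899C.
Lerp each channel 87% toward 128:
  R: 90 + 0.87×(128−90) = 90 + 33.06 = 123.06 → 123
  G: 137 − 7.83 = 129.17 → 129
  B: 156 + 0.87×(128−156) = 156 − 24.36 = 131.64 → 132
rgb(123, 129, 132) = #7B8184.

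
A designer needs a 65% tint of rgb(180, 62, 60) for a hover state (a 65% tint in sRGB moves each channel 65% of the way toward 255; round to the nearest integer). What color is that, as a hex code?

#E5BBBB

Per channel, c → c + 0.65(255 − c):
  R: 180 + 48.75 = 228.75 → 229
  G: 62 + 0.65×(255−62) = 62 + 125.45 = 187.45 → 187
  B: 60 + 126.75 = 186.75 → 187
rgb(229, 187, 187) = #E5BBBB.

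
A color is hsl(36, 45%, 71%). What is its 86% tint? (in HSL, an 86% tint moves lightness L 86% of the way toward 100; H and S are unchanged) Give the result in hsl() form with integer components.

hsl(36, 45%, 96%)

L moves 86% from 71 toward 100: 71 + 24.94 = 95.94 → 96.
H and S are unchanged.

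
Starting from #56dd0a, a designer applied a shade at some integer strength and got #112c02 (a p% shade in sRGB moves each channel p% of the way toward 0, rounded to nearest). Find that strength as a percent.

80%

#56dd0a is rgb(86, 221, 10); #112c02 is rgb(17, 44, 2).
On the G channel (widest range): 44 ≈ 221 + (p/100)(0 − 221), so p ≈ 100×(44 − 221)/(0 − 221) = -17700/-221 = 80.09.
p = 80 reproduces all three channels after rounding.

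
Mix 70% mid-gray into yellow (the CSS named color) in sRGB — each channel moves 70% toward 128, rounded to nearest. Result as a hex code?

CSS yellow is rgb(255, 255, 0).
Lerp each channel 70% toward 128:
  R: 255 − 88.9 = 166.1 → 166
  G: 255 + 0.7×(128−255) = 255 − 88.9 = 166.1 → 166
  B: 0 + 0.7×(128−0) = 0 + 89.6 = 89.6 → 90
rgb(166, 166, 90) = #a6a65a.

#a6a65a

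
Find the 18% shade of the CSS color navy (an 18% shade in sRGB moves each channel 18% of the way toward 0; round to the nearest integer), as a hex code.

CSS navy is rgb(0, 0, 128).
Lerp each channel 18% toward 0:
  R: 0 + 0 = 0 → 0
  G: 0 + 0.18×(0−0) = 0 + 0 = 0 → 0
  B: 128 + 0.18×(0−128) = 128 − 23.04 = 104.96 → 105
rgb(0, 0, 105) = #000069.

#000069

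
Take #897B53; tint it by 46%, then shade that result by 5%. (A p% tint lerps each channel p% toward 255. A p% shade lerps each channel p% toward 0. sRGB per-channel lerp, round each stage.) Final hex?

#B5AF9A

#897B53 is rgb(137, 123, 83).
A 46% tint moves each channel 46% toward 255:
  R: 137 + 0.46×(255−137) = 137 + 54.28 = 191.28 → 191
  G: 123 + 0.46×(255−123) = 123 + 60.72 = 183.72 → 184
  B: 83 + 79.12 = 162.12 → 162
After the tint: rgb(191, 184, 162) = #BFB8A2.
Lerp each channel 5% toward 0:
  R: 191 + 0.05×(0−191) = 191 − 9.55 = 181.45 → 181
  G: 184 + 0.05×(0−184) = 184 − 9.2 = 174.8 → 175
  B: 162 + 0.05×(0−162) = 162 − 8.1 = 153.9 → 154
rgb(181, 175, 154) = #B5AF9A.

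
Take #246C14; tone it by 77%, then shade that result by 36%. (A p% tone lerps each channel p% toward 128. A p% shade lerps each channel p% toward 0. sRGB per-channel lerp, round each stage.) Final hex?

#246C14 is rgb(36, 108, 20).
Lerp each channel 77% toward 128:
  R: 36 + 0.77×(128−36) = 36 + 70.84 = 106.84 → 107
  G: 108 + 15.4 = 123.4 → 123
  B: 20 + 0.77×(128−20) = 20 + 83.16 = 103.16 → 103
After the tone: rgb(107, 123, 103) = #6B7B67.
Per channel, c → c + 0.36(0 − c):
  R: 107 + 0.36×(0−107) = 107 − 38.52 = 68.48 → 68
  G: 123 − 44.28 = 78.72 → 79
  B: 103 + 0.36×(0−103) = 103 − 37.08 = 65.92 → 66
rgb(68, 79, 66) = #444F42.

#444F42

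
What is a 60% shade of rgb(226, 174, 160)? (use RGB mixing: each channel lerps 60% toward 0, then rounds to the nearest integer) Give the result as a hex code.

Lerp each channel 60% toward 0:
  R: 226 + 0.6×(0−226) = 226 − 135.6 = 90.4 → 90
  G: 174 + 0.6×(0−174) = 174 − 104.4 = 69.6 → 70
  B: 160 + 0.6×(0−160) = 160 − 96 = 64 → 64
rgb(90, 70, 64) = #5a4640.

#5a4640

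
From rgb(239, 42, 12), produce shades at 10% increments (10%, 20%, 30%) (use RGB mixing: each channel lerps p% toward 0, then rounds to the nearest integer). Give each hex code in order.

#D7260B, #BF220A, #A71D08

10%: (239 − 23.9 = 215.1→215, 42 − 4.2 = 37.8→38, 12 − 1.2 = 10.8→11) → #D7260B
20%: (239 − 47.8 = 191.2→191, 42 − 8.4 = 33.6→34, 12 − 2.4 = 9.6→10) → #BF220A
30%: (239 − 71.7 = 167.3→167, 42 − 12.6 = 29.4→29, 12 − 3.6 = 8.4→8) → #A71D08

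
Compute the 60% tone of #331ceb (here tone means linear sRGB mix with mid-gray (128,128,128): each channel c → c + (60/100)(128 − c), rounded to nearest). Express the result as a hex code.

#6158ab

#331ceb is rgb(51, 28, 235).
Lerp each channel 60% toward 128:
  R: 51 + 46.2 = 97.2 → 97
  G: 28 + 0.6×(128−28) = 28 + 60 = 88 → 88
  B: 235 − 64.2 = 170.8 → 171
rgb(97, 88, 171) = #6158ab.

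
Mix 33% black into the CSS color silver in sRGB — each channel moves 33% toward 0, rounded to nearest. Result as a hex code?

#818181

CSS silver is rgb(192, 192, 192).
Lerp each channel 33% toward 0:
  R: 192 + 0.33×(0−192) = 192 − 63.36 = 128.64 → 129
  G: 192 − 63.36 = 128.64 → 129
  B: 192 + 0.33×(0−192) = 192 − 63.36 = 128.64 → 129
rgb(129, 129, 129) = #818181.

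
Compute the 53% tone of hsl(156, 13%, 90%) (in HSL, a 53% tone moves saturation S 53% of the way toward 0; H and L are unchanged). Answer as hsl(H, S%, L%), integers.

hsl(156, 6%, 90%)

S moves 53% from 13 toward 0: 13 − 6.89 = 6.11 → 6.
H and L are unchanged.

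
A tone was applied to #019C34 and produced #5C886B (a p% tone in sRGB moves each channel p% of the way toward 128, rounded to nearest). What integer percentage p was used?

72%

#019C34 is rgb(1, 156, 52); #5C886B is rgb(92, 136, 107).
On the R channel (widest range): 92 ≈ 1 + (p/100)(128 − 1), so p ≈ 100×(92 − 1)/(128 − 1) = 9100/127 = 71.65.
p = 72 reproduces all three channels after rounding.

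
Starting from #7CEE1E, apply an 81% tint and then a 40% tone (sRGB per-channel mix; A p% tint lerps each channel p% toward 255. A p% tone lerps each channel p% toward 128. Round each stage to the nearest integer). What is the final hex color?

#BDCAB2

#7CEE1E is rgb(124, 238, 30).
Per channel, c → c + 0.81(255 − c):
  R: 124 + 0.81×(255−124) = 124 + 106.11 = 230.11 → 230
  G: 238 + 0.81×(255−238) = 238 + 13.77 = 251.77 → 252
  B: 30 + 182.25 = 212.25 → 212
After the tint: rgb(230, 252, 212) = #E6FCD4.
Lerp each channel 40% toward 128:
  R: 230 + 0.4×(128−230) = 230 − 40.8 = 189.2 → 189
  G: 252 + 0.4×(128−252) = 252 − 49.6 = 202.4 → 202
  B: 212 + 0.4×(128−212) = 212 − 33.6 = 178.4 → 178
rgb(189, 202, 178) = #BDCAB2.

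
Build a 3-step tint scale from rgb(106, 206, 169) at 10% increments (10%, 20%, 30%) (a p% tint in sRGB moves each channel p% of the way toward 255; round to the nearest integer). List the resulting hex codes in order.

#79d3b2, #88d8ba, #97ddc3

10%: (106 + 14.9 = 120.9→121, 206 + 4.9 = 210.9→211, 169 + 8.6 = 177.6→178) → #79d3b2
20%: (106 + 29.8 = 135.8→136, 206 + 9.8 = 215.8→216, 169 + 17.2 = 186.2→186) → #88d8ba
30%: (106 + 44.7 = 150.7→151, 206 + 14.7 = 220.7→221, 169 + 25.8 = 194.8→195) → #97ddc3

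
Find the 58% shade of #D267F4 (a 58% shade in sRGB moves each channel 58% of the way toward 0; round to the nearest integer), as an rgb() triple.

#D267F4 is rgb(210, 103, 244).
Per channel, c → c + 0.58(0 − c):
  R: 210 + 0.58×(0−210) = 210 − 121.8 = 88.2 → 88
  G: 103 + 0.58×(0−103) = 103 − 59.74 = 43.26 → 43
  B: 244 − 141.52 = 102.48 → 102

rgb(88, 43, 102)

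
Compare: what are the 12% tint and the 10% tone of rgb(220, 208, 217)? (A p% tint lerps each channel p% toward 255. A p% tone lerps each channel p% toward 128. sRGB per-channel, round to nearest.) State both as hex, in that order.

12% tint:
  R: 220 + 0.12×(255−220) = 220 + 4.2 = 224.2 → 224
  G: 208 + 0.12×(255−208) = 208 + 5.64 = 213.64 → 214
  B: 217 + 0.12×(255−217) = 217 + 4.56 = 221.56 → 222
  → #E0D6DE
10% tone:
  R: 220 − 9.2 = 210.8 → 211
  G: 208 − 8 = 200 → 200
  B: 217 − 8.9 = 208.1 → 208
  → #D3C8D0

#E0D6DE, #D3C8D0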